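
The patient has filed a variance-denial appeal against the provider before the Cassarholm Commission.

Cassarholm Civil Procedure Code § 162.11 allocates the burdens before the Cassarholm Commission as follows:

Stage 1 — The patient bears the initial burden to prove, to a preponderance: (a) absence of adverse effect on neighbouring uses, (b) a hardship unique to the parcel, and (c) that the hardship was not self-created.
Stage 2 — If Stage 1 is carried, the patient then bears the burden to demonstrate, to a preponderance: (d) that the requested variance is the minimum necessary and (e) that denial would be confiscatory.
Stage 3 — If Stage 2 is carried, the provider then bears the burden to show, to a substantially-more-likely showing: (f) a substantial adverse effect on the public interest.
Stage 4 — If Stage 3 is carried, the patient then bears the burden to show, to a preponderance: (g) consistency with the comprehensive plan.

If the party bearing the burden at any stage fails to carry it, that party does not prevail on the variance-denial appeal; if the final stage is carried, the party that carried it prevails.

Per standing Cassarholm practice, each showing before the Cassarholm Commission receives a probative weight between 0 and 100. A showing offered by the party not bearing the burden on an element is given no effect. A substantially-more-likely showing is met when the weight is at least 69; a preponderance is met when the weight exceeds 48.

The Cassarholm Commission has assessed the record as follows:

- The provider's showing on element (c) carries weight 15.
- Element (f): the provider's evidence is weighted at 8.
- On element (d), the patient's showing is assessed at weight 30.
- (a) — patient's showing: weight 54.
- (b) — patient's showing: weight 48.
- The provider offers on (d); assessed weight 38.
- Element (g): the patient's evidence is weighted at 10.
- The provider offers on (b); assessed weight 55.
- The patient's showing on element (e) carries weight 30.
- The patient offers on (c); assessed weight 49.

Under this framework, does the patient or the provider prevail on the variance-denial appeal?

provider

At Stage 1 the patient must meet a preponderance (weight exceeds 48): on (a) the weight is 54, > 48, so (a) meets the standard; on (b) the weight is 48 (the provider's 55 is given no effect), ≤ 48, so (b) does not meet the standard; on (c) the weight is 49 (the provider's 15 is given no effect), > 48, so (c) meets the standard.
  Stage 1 not carried; the patient fails its burden.
The analysis ends at Stage 1; the provider prevails.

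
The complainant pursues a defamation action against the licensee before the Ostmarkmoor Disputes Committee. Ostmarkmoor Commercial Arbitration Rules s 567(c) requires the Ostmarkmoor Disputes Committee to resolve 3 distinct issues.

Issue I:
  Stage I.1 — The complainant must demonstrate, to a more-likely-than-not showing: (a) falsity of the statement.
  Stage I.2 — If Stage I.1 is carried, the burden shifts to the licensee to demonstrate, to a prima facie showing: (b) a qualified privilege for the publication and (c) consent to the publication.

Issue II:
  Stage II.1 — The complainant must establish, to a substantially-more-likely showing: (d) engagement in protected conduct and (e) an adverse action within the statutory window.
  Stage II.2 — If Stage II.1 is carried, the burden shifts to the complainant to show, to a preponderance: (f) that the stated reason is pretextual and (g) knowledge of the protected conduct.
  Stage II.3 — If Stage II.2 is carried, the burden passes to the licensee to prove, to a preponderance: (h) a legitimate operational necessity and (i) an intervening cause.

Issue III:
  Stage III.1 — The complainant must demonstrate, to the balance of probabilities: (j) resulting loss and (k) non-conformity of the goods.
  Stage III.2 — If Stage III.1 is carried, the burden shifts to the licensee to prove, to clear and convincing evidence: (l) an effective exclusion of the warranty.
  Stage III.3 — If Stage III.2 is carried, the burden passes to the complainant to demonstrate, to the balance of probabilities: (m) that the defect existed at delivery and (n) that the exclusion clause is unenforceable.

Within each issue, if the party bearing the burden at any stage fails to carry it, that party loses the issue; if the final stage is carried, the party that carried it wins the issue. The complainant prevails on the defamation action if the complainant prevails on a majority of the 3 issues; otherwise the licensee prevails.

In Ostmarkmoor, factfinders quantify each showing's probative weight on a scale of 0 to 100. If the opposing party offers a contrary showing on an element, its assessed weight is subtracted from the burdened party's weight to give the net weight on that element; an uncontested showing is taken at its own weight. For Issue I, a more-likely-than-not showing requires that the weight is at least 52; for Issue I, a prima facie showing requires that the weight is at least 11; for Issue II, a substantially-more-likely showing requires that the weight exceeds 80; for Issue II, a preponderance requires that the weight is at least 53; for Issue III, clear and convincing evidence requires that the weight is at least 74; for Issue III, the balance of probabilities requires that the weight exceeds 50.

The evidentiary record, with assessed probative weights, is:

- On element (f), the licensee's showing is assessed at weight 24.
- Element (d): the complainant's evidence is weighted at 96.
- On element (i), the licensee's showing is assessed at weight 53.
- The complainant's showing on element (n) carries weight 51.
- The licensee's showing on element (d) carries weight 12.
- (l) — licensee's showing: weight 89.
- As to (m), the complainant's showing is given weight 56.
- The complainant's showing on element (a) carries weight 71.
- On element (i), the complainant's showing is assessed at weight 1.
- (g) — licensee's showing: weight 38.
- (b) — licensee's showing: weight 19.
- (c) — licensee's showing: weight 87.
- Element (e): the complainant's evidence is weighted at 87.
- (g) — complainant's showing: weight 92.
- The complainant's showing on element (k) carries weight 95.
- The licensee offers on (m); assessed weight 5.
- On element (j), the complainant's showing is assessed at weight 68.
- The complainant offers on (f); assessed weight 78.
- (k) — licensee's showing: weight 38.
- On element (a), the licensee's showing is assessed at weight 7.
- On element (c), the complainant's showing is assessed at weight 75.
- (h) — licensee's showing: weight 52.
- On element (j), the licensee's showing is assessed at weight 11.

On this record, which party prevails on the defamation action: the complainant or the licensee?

complainant

— Issue I —
Stage I.1 (complainant, a more-likely-than-not showing, weight is at least 52): (a) net 71−7=64 ≥ 52 — meets.
  The complainant carries Stage I.1; the licensee now bears the burden.
Stage I.2 (licensee, a prima facie showing, weight is at least 11): (b) 19 ≥ 11 — meets; (c) net 87−75=12 ≥ 11 — meets.
  The licensee carries the last stage.
Every stage carried; the licensee prevails on this issue.
— Issue II —
Stage II.1 (complainant, a substantially-more-likely showing, weight exceeds 80): (d) net 96−12=84 > 80 — meets; (e) 87 > 80 — meets.
  Stage II.1 carried; the burden remains with the complainant.
Stage II.2 (complainant, a preponderance, weight is at least 53): (f) net 78−24=54 ≥ 53 — meets; (g) net 92−38=54 ≥ 53 — meets.
  All elements met. The burden passes to the licensee.
Stage II.3 (licensee, a preponderance, weight is at least 53): (h) 52 < 53 — fails; (i) net 53−1=52 < 53 — fails.
  Not every element is met, so the licensee fails to carry Stage II.3.
The complainant prevails on this issue.
— Issue III —
Stage III.1 (complainant, the balance of probabilities, weight exceeds 50): (j) net 68−11=57 > 50 — meets; (k) net 95−38=57 > 50 — meets.
  Stage III.1 carried; the burden shifts to the licensee.
Stage III.2 (licensee, clear and convincing evidence, weight is at least 74): (l) 89 ≥ 74 — meets.
  Stage III.2 carried; the burden shifts to the complainant.
Stage III.3 (complainant, the balance of probabilities, weight exceeds 50): (m) net 56−5=51 > 50 — meets; (n) 51 > 50 — meets.
  Stage III.3 carried; the final stage is satisfied.
With every stage satisfied, the complainant prevails on this issue.
Per-issue: Issue I → licensee; Issue II → complainant; Issue III → complainant. The complainant must prevail on a majority of issues; overall, the complainant prevails.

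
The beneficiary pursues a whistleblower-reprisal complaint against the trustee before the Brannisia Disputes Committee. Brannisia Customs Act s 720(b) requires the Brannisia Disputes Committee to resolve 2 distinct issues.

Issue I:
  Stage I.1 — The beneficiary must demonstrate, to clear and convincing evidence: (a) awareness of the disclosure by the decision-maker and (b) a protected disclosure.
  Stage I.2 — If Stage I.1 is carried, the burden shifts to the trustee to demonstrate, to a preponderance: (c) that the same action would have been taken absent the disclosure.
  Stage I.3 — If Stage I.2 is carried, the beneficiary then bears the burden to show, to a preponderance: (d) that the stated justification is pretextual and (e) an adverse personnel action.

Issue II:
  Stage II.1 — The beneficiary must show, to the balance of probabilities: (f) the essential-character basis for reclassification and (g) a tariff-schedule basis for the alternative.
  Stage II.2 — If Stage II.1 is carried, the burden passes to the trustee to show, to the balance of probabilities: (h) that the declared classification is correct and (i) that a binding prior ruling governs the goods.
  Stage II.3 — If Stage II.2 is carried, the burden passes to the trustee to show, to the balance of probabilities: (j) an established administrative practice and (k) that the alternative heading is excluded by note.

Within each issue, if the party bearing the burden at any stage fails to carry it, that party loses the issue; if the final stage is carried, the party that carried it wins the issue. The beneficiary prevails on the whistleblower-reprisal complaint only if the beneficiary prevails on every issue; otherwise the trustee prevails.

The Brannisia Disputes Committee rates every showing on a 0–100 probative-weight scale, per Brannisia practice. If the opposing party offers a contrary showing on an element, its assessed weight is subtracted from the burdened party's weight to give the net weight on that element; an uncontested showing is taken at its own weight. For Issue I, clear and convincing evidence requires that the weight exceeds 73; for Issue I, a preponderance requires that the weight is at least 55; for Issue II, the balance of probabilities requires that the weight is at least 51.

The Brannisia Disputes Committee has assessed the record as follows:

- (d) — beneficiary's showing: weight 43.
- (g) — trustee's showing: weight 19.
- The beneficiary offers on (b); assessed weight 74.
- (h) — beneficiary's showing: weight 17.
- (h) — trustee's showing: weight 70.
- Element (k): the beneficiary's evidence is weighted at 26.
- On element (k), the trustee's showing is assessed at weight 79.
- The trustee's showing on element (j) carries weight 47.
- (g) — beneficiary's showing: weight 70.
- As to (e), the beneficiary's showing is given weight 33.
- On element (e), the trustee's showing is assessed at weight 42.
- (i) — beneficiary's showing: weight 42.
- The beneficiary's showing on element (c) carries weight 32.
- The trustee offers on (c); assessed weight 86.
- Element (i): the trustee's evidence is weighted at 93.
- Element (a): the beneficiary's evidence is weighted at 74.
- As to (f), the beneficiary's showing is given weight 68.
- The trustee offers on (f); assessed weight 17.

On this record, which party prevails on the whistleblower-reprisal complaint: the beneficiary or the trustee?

— Issue I —
Stage I.1 (beneficiary, clear and convincing evidence, weight exceeds 73): (a) 74 > 73 — meets; (b) 74 > 73 — meets.
  All elements met. The burden passes to the trustee.
Stage I.2 (trustee, a preponderance, weight is at least 55): (c) net 86−32=54 < 55 — fails.
  Stage I.2 not carried; the trustee fails its burden.
The analysis ends at Stage I.2; the beneficiary prevails on this issue.
— Issue II —
Stage II.1 — burden on beneficiary; standard: the balance of probabilities (weight is at least 51).
    (f): 68 − 17 = 51 ≥ 51 [met]
    (g): 70 − 19 = 51 ≥ 51 [met]
  The beneficiary carries Stage II.1; the trustee now bears the burden.
Stage II.2 — burden on trustee; standard: the balance of probabilities (weight is at least 51).
    (h): 70 − 17 = 53 ≥ 51 [met]
    (i): 93 − 42 = 51 ≥ 51 [met]
  All elements met. The trustee retains the burden for Stage II.3.
Stage II.3 — burden on trustee; standard: the balance of probabilities (weight is at least 51).
    (j): 47 < 51 [not met]
    (k): 79 − 26 = 53 ≥ 51 [met]
  Not every element is met, so the trustee fails to carry Stage II.3.
The analysis ends at Stage II.3; the beneficiary prevails on this issue.
Per-issue: Issue I → beneficiary; Issue II → beneficiary. The beneficiary must prevail on every issue; overall, the beneficiary prevails.

beneficiary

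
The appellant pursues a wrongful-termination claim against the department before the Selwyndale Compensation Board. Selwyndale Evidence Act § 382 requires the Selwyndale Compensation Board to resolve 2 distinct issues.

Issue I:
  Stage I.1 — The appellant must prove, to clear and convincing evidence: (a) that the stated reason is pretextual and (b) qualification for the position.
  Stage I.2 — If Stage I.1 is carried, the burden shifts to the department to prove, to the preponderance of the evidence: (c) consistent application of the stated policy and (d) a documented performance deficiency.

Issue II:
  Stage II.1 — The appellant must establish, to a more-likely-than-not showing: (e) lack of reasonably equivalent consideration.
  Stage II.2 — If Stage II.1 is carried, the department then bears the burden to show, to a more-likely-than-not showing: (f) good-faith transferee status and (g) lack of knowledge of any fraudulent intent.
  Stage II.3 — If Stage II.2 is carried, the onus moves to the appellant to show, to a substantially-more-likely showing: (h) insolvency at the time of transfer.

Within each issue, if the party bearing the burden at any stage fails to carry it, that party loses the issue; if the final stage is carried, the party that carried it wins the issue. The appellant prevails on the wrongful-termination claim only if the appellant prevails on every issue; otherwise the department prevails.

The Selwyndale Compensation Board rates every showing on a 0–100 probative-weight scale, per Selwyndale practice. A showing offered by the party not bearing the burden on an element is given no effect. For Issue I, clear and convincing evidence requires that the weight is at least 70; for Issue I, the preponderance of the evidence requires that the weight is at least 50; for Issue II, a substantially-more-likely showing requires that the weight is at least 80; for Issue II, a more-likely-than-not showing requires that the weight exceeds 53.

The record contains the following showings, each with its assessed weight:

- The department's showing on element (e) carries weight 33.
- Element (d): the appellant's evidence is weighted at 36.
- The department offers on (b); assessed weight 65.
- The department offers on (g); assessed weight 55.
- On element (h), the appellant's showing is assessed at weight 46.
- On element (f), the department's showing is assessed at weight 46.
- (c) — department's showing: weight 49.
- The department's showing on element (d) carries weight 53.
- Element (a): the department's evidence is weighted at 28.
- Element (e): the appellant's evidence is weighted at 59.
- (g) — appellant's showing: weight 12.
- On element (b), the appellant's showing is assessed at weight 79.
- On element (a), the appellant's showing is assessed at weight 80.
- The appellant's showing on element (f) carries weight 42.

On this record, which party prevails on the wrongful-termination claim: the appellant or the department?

appellant

— Issue I —
At Stage I.1 the appellant must meet clear and convincing evidence (weight is at least 70): on (a) the weight is 80 (the department's 28 is given no effect), ≥ 70, so (a) meets the standard; on (b) the weight is 79 (the department's 65 is given no effect), which does reach 70, so (b) meets the standard.
  All elements met. The burden passes to the department.
At Stage I.2 the department must meet the preponderance of the evidence (weight is at least 50): on (c) the weight is 49, < 50, so (c) does not meet the standard; on (d) the weight is 53 (the appellant's 36 is given no effect), which does reach 50, so (d) meets the standard.
  The department does not carry Stage I.2.
The analysis ends at Stage I.2; the appellant prevails on this issue.
— Issue II —
Stage II.1 (appellant, a more-likely-than-not showing, weight exceeds 53): (e) 59 (department's 33 disregarded) > 53 — meets.
  The appellant carries Stage II.1; the department now bears the burden.
Stage II.2 (department, a more-likely-than-not showing, weight exceeds 53): (f) 46 (appellant's 42 disregarded) ≤ 53 — fails; (g) 55 (appellant's 12 disregarded) > 53 — meets.
  The department does not carry Stage II.2.
The analysis ends at Stage II.2; the appellant prevails on this issue.
Per-issue: Issue I → appellant; Issue II → appellant. The appellant must prevail on every issue; overall, the appellant prevails.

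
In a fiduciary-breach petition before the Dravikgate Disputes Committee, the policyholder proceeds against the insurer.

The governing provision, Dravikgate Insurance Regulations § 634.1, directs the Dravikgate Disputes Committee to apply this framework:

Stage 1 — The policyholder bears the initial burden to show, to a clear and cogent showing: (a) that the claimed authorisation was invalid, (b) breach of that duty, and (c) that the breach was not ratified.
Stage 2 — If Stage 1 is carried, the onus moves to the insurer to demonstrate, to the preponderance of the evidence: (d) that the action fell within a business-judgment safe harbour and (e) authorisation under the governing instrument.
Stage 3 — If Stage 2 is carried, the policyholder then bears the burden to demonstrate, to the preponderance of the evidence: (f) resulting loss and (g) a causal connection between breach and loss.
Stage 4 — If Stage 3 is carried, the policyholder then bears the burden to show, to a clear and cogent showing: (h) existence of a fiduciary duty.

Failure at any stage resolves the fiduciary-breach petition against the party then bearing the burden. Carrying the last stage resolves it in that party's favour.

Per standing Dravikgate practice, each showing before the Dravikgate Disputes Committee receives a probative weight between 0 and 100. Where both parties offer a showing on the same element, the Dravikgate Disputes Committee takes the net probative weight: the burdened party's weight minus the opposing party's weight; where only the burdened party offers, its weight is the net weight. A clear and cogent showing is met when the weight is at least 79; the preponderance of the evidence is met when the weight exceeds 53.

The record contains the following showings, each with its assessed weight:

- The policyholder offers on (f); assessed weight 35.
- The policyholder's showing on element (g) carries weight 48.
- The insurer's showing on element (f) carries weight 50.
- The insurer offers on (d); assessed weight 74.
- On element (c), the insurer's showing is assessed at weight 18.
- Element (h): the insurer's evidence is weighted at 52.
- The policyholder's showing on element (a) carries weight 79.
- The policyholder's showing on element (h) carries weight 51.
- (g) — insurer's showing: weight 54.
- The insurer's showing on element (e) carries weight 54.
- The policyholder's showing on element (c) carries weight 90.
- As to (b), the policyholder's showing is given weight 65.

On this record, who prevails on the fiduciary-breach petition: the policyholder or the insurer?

insurer

Stage 1 (policyholder, a clear and cogent showing, weight is at least 79): (a) 79 ≥ 79 — meets; (b) 65 < 79 — fails; (c) net 90−18=72 < 79 — fails.
  Stage 1 not carried; the policyholder fails its burden.
The insurer prevails.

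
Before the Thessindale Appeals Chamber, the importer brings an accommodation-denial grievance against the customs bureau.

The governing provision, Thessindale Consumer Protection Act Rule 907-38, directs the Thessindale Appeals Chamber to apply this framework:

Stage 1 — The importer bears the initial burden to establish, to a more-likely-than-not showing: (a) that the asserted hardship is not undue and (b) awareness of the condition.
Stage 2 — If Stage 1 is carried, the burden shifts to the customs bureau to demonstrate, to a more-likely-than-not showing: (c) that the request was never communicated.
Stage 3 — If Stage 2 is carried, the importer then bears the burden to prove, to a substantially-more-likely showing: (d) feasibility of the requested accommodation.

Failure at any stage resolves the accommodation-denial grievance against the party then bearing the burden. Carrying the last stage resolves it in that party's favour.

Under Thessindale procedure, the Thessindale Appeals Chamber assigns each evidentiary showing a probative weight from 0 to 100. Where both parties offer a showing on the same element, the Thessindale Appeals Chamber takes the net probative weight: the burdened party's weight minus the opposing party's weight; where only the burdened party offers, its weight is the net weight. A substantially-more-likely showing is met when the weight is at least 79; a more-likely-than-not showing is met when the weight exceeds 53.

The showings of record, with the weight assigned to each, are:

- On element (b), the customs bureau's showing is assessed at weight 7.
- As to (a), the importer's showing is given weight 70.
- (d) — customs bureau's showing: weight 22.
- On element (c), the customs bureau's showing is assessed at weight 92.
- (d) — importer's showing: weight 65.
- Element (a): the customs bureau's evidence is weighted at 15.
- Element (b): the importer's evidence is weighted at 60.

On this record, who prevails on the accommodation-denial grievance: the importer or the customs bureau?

Stage 1 — burden on importer; standard: a more-likely-than-not showing (weight exceeds 53).
    (a): 70 − 15 = 55 > 53 [met]
    (b): 60 − 7 = 53 ≤ 53 [not met]
  The importer does not carry Stage 1.
So the customs bureau prevails.

customs bureau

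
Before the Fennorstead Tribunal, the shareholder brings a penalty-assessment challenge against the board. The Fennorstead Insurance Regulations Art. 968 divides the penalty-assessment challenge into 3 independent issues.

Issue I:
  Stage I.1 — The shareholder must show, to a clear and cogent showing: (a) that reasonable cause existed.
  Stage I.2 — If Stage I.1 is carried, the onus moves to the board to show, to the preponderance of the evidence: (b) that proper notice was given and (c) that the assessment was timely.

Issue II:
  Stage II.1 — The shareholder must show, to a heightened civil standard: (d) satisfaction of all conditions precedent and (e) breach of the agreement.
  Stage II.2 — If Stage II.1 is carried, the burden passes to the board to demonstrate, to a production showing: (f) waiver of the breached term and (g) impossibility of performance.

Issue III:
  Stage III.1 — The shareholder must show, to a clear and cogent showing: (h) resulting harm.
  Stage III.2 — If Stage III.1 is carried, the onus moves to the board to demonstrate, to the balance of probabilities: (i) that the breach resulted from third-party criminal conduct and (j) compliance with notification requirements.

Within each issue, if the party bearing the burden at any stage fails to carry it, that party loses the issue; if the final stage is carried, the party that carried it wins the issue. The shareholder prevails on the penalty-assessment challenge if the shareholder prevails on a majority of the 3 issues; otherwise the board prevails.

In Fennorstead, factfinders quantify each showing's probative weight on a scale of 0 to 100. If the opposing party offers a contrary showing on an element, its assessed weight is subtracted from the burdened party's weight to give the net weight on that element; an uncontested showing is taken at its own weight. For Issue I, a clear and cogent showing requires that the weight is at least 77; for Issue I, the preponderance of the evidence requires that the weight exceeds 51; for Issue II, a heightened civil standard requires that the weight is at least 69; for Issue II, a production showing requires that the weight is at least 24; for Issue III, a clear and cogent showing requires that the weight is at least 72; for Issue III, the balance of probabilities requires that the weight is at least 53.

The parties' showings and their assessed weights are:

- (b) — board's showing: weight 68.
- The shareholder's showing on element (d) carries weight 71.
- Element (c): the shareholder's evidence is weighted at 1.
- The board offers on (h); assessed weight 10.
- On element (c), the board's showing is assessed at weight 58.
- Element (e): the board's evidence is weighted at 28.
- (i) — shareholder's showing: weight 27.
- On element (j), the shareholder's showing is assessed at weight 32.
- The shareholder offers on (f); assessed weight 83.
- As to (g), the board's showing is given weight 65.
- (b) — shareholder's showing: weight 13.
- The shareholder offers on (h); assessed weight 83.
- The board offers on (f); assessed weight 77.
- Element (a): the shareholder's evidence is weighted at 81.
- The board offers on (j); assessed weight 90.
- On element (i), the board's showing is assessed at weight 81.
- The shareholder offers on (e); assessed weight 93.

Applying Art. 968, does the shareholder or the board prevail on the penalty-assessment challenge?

— Issue I —
At Stage I.1 the shareholder must meet a clear and cogent showing (weight is at least 77): on (a) the weight is 81, ≥ 77, so (a) meets the standard.
  Stage I.1 is satisfied; the onus moves to the board.
At Stage I.2 the board must meet the preponderance of the evidence (weight exceeds 51): on (b) the weight is 68 less the opposing 13 gives net 55, which does exceed 51, so (b) meets the standard; on (c) the weight is 58 less the opposing 1 gives net 57, which does exceed 51, so (c) meets the standard.
  Stage I.2 carried; the final stage is satisfied.
All stages carried — the board prevails on this issue.
— Issue II —
Stage II.1 — burden on shareholder; standard: a heightened civil standard (weight is at least 69).
    (d): 71 ≥ 69 [met]
    (e): 93 − 28 = 65 < 69 [not met]
  Not every element is met, so the shareholder fails to carry Stage II.1.
The analysis ends at Stage II.1; the board prevails on this issue.
— Issue III —
At Stage III.1 the shareholder must meet a clear and cogent showing (weight is at least 72): on (h) the weight is 83 less the opposing 10 gives net 73, which does reach 72, so (h) meets the standard.
  All elements met. The burden passes to the board.
At Stage III.2 the board must meet the balance of probabilities (weight is at least 53): on (i) the weight is 81 less the opposing 27 gives net 54, ≥ 53, so (i) meets the standard; on (j) the weight is 90 less the opposing 32 gives net 58, ≥ 53, so (j) meets the standard.
  The board carries the last stage.
Every stage carried; the board prevails on this issue.
Per-issue: Issue I → board; Issue II → board; Issue III → board. The shareholder must prevail on a majority of issues; overall, the board prevails.

board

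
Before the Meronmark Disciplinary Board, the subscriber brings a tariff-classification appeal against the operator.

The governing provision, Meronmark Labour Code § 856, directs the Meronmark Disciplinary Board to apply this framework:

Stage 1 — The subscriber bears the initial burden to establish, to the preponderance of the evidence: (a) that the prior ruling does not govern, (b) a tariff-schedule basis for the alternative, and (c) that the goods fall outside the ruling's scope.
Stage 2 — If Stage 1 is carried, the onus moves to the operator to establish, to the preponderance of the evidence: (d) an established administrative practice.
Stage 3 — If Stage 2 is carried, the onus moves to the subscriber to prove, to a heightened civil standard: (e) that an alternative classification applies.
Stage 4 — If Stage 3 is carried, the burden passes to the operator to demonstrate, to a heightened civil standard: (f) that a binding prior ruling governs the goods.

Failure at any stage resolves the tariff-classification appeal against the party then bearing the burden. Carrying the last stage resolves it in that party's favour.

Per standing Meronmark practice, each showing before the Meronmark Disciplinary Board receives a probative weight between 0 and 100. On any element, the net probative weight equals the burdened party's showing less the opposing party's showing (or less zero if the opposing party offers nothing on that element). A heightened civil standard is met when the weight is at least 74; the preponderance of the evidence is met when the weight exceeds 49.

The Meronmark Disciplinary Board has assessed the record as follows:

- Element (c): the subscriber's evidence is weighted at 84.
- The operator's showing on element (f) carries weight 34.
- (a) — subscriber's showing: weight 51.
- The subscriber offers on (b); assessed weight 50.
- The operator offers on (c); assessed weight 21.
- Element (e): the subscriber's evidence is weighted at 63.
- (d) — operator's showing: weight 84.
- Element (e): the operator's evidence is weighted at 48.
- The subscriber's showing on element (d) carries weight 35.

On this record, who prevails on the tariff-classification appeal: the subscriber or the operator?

Stage 1 — burden on subscriber; standard: the preponderance of the evidence (weight exceeds 49).
    (a): 51 > 49 [met]
    (b): 50 > 49 [met]
    (c): 84 − 21 = 63 > 49 [met]
  Stage 1 carried; the burden shifts to the operator.
Stage 2 — burden on operator; standard: the preponderance of the evidence (weight exceeds 49).
    (d): 84 − 35 = 49 ≤ 49 [not met]
  Not every element is met, so the operator fails to carry Stage 2.
The subscriber prevails.

subscriber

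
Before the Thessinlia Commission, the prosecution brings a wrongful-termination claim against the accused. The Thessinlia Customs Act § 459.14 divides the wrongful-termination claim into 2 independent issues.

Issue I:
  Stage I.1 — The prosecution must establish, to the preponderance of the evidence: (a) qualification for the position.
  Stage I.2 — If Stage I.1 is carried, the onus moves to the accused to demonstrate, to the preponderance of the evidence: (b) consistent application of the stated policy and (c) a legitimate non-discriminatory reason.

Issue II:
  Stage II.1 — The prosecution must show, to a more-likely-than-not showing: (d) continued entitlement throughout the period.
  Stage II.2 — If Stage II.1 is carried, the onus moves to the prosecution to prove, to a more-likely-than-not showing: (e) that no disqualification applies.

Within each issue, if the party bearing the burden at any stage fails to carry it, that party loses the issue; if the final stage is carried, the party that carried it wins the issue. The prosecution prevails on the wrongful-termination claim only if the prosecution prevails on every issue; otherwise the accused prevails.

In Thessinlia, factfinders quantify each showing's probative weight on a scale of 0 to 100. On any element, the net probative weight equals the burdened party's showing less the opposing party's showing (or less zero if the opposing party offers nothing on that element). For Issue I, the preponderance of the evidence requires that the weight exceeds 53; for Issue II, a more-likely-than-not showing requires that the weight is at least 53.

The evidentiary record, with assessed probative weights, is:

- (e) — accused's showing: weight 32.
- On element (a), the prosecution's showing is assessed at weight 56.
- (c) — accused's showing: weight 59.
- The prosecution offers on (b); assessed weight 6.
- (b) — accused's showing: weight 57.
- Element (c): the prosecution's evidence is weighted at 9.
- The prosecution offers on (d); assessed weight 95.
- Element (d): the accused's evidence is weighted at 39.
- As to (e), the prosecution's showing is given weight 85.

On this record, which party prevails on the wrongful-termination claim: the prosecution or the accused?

prosecution

— Issue I —
Stage I.1 — burden on prosecution; standard: the preponderance of the evidence (weight exceeds 53).
    (a): 56 > 53 [met]
  Stage I.1 is satisfied; the onus moves to the accused.
Stage I.2 — burden on accused; standard: the preponderance of the evidence (weight exceeds 53).
    (b): 57 − 6 = 51 ≤ 53 [not met]
    (c): 59 − 9 = 50 ≤ 53 [not met]
  Stage I.2 not carried; the accused fails its burden.
The prosecution prevails on this issue.
— Issue II —
Stage II.1 (prosecution, a more-likely-than-not showing, weight is at least 53): (d) net 95−39=56 ≥ 53 — meets.
  All elements met. The prosecution retains the burden for Stage II.2.
Stage II.2 (prosecution, a more-likely-than-not showing, weight is at least 53): (e) net 85−32=53 ≥ 53 — meets.
  All elements met at the final stage.
Every stage carried; the prosecution prevails on this issue.
Per-issue: Issue I → prosecution; Issue II → prosecution. The prosecution must prevail on every issue; overall, the prosecution prevails.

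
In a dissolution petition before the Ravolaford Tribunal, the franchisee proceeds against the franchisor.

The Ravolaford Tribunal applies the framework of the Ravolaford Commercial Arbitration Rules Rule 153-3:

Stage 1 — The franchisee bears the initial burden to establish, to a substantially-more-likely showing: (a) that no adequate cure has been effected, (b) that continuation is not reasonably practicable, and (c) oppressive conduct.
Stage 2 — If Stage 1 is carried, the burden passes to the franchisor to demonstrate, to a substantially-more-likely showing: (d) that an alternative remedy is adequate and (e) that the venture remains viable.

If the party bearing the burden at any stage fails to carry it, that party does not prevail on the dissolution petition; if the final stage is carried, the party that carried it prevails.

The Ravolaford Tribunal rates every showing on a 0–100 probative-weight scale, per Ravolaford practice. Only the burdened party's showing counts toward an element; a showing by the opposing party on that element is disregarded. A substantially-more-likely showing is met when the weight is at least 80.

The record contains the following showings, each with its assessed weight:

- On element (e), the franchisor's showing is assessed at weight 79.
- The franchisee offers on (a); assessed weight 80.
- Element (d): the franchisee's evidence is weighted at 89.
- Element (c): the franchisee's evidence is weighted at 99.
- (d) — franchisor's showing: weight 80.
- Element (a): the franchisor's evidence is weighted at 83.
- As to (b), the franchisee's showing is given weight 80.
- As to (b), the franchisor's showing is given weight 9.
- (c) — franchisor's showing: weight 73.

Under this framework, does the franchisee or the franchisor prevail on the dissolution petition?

franchisee

At Stage 1 the franchisee must meet a substantially-more-likely showing (weight is at least 80): on (a) the weight is 80 (the franchisor's 83 is given no effect), which does reach 80, so (a) meets the standard; on (b) the weight is 80 (the franchisor's 9 is given no effect), ≥ 80, so (b) meets the standard; on (c) the weight is 99 (the franchisor's 73 is given no effect), ≥ 80, so (c) meets the standard.
  The franchisee carries Stage 1; the franchisor now bears the burden.
At Stage 2 the franchisor must meet a substantially-more-likely showing (weight is at least 80): on (d) the weight is 80 (the franchisee's 89 is given no effect), ≥ 80, so (d) meets the standard; on (e) the weight is 79, < 80, so (e) does not meet the standard.
  The franchisor does not carry Stage 2.
The analysis ends at Stage 2; the franchisee prevails.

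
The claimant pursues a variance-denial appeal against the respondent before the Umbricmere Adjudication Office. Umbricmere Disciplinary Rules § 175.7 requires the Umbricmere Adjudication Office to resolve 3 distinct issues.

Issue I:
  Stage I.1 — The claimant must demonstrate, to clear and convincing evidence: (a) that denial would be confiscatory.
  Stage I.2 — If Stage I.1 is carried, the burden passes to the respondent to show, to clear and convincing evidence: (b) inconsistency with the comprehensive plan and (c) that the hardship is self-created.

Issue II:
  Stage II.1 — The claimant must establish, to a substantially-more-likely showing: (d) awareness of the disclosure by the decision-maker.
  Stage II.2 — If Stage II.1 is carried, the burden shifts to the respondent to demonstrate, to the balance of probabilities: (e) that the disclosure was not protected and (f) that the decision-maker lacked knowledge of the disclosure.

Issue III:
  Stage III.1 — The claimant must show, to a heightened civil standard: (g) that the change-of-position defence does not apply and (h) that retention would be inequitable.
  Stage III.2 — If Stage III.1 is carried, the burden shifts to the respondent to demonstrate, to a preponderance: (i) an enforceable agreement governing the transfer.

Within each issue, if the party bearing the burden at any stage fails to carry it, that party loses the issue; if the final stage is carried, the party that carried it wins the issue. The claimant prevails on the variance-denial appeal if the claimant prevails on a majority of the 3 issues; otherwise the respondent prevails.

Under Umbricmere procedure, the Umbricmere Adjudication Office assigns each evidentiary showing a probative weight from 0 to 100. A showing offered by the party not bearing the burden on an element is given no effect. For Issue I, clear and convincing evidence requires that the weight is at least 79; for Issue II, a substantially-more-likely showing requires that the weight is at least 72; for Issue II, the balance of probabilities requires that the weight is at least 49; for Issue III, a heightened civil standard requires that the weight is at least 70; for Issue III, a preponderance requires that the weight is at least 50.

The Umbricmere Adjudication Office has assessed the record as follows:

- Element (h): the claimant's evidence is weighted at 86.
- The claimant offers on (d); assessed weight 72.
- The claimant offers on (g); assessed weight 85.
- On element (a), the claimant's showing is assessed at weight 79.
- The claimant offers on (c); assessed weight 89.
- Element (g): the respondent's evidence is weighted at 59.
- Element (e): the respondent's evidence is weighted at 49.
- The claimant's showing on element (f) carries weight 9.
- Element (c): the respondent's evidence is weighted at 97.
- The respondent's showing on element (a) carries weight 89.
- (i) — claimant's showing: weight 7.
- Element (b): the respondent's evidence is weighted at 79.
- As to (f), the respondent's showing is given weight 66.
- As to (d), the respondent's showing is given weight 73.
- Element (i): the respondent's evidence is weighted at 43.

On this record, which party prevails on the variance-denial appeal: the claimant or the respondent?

respondent

— Issue I —
Stage I.1 — burden on claimant; standard: clear and convincing evidence (weight is at least 79).
    (a): 79 (respondent's 89 disregarded) ≥ 79 [met]
  Stage I.1 carried; the burden shifts to the respondent.
Stage I.2 — burden on respondent; standard: clear and convincing evidence (weight is at least 79).
    (b): 79 ≥ 79 [met]
    (c): 97 (claimant's 89 disregarded) ≥ 79 [met]
  Stage I.2 carried; the final stage is satisfied.
With every stage satisfied, the respondent prevails on this issue.
— Issue II —
At Stage II.1 the claimant must meet a substantially-more-likely showing (weight is at least 72): on (d) the weight is 72 (the respondent's 73 is given no effect), ≥ 72, so (d) meets the standard.
  Stage II.1 carried; the burden shifts to the respondent.
At Stage II.2 the respondent must meet the balance of probabilities (weight is at least 49): on (e) the weight is 49, which does reach 49, so (e) meets the standard; on (f) the weight is 66 (the claimant's 9 is given no effect), which does reach 49, so (f) meets the standard.
  Stage II.2 carried; the final stage is satisfied.
All stages carried — the respondent prevails on this issue.
— Issue III —
At Stage III.1 the claimant must meet a heightened civil standard (weight is at least 70): on (g) the weight is 85 (the respondent's 59 is given no effect), ≥ 70, so (g) meets the standard; on (h) the weight is 86, which does reach 70, so (h) meets the standard.
  Stage III.1 is satisfied; the onus moves to the respondent.
At Stage III.2 the respondent must meet a preponderance (weight is at least 50): on (i) the weight is 43 (the claimant's 7 is given no effect), which does not reach 50, so (i) does not meet the standard.
  Not every element is met, so the respondent fails to carry Stage III.2.
The analysis ends at Stage III.2; the claimant prevails on this issue.
Per-issue: Issue I → respondent; Issue II → respondent; Issue III → claimant. The claimant must prevail on a majority of issues; overall, the respondent prevails.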